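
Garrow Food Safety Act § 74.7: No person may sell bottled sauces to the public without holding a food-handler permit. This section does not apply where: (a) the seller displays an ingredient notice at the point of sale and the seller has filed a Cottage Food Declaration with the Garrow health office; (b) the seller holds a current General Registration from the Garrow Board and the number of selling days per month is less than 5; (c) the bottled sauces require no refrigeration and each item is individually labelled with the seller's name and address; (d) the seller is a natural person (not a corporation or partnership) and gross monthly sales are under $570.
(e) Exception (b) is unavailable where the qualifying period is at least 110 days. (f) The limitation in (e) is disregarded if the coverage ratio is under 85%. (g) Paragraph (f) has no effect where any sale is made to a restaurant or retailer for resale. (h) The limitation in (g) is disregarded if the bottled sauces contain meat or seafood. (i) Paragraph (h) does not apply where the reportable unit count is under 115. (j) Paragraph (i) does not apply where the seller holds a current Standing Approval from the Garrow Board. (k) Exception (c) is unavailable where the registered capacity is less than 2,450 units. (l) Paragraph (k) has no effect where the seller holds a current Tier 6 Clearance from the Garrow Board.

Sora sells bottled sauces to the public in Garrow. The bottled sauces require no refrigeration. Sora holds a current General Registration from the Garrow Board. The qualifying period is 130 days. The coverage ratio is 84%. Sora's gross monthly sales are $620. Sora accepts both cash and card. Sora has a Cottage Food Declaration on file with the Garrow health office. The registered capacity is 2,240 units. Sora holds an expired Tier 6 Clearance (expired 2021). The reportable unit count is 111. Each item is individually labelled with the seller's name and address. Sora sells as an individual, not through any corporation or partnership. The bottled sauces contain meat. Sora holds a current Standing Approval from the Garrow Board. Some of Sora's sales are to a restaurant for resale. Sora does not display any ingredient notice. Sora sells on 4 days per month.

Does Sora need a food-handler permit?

Exception (a) fails — no ingredient notice is displayed.
All of (b)'s requirements are met (a current General Registration is held; the number of selling days per month is 4, less than the 5 limit). Under paragraphs (e)–(j): (e) is triggered (the qualifying period is 130 days, meeting the 110 days threshold), but is overridden by (f): (f) is triggered — the coverage ratio is 84%, under the 85% limit. (g) would limit (f) — some sales are to a restaurant for resale — but (h) sets (g) aside: (h) operates against (g): the bottled sauces contain meat. (i) operates (the reportable unit count is 111, under the 115 limit), but is displaced by (j): (j) operates — a current Standing Approval is held. So (b) applies.
Exception (c): the bottled sauces are shelf-stable; items are individually labelled — every condition holds. Turning to paragraphs (k)–(l): (k) is engaged — the registered capacity is 2,240 units, less than the 2,450 units limit. (l) does not operate here (no current Tier 6 Clearance is held), so (k) stands. Exception (c) does not apply.
Exception (d) does not apply: gross monthly sales are $620, not under $570.

No — exception (b) applies; Sora is not required to hold a food-handler permit.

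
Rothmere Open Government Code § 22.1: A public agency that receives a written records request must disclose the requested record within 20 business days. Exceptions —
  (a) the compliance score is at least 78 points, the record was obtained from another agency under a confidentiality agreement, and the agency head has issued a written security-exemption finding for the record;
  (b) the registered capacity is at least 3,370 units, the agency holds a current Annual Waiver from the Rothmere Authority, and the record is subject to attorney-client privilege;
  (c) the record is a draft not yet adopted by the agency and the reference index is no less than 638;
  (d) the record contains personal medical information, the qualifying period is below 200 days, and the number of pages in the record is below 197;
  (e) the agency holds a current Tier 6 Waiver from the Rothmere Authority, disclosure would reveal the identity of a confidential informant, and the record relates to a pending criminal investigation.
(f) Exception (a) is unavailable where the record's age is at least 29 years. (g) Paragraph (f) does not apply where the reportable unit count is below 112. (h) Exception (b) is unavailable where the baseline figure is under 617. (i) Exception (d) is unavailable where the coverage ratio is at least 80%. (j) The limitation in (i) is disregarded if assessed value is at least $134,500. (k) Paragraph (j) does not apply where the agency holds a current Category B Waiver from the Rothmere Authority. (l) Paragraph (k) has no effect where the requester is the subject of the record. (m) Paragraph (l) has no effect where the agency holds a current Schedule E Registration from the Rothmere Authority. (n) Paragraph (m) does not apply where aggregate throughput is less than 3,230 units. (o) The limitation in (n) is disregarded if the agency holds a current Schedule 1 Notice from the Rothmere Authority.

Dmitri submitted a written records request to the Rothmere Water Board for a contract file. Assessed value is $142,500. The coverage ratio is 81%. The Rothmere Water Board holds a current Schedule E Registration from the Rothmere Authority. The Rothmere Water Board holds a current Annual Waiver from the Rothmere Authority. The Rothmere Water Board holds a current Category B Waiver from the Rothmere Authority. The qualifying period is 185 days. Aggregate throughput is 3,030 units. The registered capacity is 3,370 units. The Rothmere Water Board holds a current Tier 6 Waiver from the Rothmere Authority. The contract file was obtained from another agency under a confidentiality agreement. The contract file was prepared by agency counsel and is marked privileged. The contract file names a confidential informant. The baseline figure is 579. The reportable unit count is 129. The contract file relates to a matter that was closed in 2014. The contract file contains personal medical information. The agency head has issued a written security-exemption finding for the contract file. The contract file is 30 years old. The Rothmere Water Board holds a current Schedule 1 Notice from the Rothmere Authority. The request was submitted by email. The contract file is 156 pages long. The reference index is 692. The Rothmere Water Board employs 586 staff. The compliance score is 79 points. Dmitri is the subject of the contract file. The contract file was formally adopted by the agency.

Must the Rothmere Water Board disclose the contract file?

Exception (a) is satisfied on its face — the compliance score is 79 points, meeting the 78 points threshold; the contract file was obtained under a confidentiality agreement; a written security-exemption finding has been issued. Turning to paragraphs (f)–(g): (f) operates against (a): the record's age is 30 years, meeting the 29 years threshold. (g), which would lift (f), is not triggered — the reportable unit count is 129, not below 112. So (a) is unavailable.
All of (b)'s requirements are met (the registered capacity is 3,370 units, meeting the 3,370 units threshold; a current Annual Waiver is held; the contract file is privileged). Turning to paragraph (h): (h) operates against (b): the baseline figure is 579, under the 617 limit. Exception (b) does not apply.
Exception (c) requires that the record is a draft not yet adopted by the agency; but the contract file has been formally adopted, so (c) is unavailable.
Exception (d): the contract file contains personal medical information; the qualifying period is 185 days, below the 200 days limit; the number of pages in the record is 156, below the 197 limit — every condition holds. But applying paragraphs (i)–(o): (i) operates against (d): the coverage ratio is 81%, meeting the 80% threshold. (j) would limit (i) — assessed value is $142,500, meeting the $134,500 threshold — but (k) sets (j) aside: (k) is engaged — a current Category B Waiver is held. (l) is triggered (Dmitri is the subject of the contract file), but yields to (m): (m) is triggered — a current Schedule E Registration is held. (n) would limit (m) — aggregate throughput is 3,030 units, less than the 3,230 units limit — but (o) sets (n) aside: (o) operates against (n): a current Schedule 1 Notice is held. (d) is therefore removed.
Exception (e) does not apply: the contract file relates to a closed matter.
No exception applies. The general rule governs.

Yes — the Rothmere Water Board must disclose the contract file.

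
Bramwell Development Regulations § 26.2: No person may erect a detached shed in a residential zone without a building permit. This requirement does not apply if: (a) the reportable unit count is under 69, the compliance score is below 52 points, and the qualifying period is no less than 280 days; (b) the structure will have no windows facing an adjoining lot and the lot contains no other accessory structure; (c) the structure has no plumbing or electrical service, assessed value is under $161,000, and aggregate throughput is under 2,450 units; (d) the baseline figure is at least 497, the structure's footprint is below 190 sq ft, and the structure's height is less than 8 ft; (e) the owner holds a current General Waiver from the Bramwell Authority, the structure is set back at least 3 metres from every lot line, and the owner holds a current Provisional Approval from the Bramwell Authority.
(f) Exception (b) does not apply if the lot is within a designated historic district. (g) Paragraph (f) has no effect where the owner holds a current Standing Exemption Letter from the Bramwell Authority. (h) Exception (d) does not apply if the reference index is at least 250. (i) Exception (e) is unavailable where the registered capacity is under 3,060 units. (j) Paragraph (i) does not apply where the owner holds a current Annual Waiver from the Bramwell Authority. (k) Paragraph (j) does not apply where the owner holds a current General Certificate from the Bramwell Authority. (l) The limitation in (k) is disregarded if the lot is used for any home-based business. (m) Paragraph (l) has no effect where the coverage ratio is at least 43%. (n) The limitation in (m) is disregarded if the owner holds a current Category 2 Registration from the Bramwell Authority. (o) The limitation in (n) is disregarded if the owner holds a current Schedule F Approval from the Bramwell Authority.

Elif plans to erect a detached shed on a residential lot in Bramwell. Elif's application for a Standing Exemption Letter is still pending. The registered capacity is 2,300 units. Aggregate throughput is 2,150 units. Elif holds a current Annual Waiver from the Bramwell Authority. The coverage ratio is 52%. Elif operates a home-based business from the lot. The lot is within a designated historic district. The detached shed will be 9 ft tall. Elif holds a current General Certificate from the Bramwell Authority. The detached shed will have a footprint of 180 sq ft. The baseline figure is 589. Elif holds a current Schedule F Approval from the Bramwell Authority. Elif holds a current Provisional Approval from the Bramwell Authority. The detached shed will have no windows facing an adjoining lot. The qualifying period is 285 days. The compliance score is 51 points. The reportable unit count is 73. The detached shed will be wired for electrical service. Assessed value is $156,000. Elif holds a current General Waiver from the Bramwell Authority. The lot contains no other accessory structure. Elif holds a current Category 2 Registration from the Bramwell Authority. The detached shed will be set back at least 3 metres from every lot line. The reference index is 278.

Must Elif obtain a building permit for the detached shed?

Exception (a) requires that the reportable unit count is under 69; but the reportable unit count is 73, not under 69, so (a) is unavailable.
Exception (b)'s conditions are all satisfied: no windows face an adjoining lot; the lot has no other accessory structure. Turning to paragraphs (f)–(g): (f) operates against (b): the lot is in a historic district. (g) is not triggered (no current Standing Exemption Letter is held), so (f) stands. (b) is therefore removed.
Exception (c) does not apply: electrical service is planned.
Exception (d) does not apply: the structure's height is 9 ft, not less than 8 ft.
Exception (e): a current General Waiver is held; the setback is at least 3 m on every side; a current Provisional Approval is held — every condition holds. But applying paragraphs (i)–(o): (i) operates against (e): the registered capacity is 2,300 units, under the 3,060 units limit. (j) would limit (i) — a current Annual Waiver is held — but (k) sets (j) aside: (k) applies — a current General Certificate is held. (l) operates (a home-based business operates on the lot), but is itself disapplied by (m): (m) is engaged — the coverage ratio is 52%, meeting the 43% threshold. (n) would limit (m) — a current Category 2 Registration is held — but (o) sets (n) aside: (o) applies — a current Schedule F Approval is held. Exception (e) does not apply.
Every exception is unavailable, so the rule governs.

Yes — Elif must obtain a building permit.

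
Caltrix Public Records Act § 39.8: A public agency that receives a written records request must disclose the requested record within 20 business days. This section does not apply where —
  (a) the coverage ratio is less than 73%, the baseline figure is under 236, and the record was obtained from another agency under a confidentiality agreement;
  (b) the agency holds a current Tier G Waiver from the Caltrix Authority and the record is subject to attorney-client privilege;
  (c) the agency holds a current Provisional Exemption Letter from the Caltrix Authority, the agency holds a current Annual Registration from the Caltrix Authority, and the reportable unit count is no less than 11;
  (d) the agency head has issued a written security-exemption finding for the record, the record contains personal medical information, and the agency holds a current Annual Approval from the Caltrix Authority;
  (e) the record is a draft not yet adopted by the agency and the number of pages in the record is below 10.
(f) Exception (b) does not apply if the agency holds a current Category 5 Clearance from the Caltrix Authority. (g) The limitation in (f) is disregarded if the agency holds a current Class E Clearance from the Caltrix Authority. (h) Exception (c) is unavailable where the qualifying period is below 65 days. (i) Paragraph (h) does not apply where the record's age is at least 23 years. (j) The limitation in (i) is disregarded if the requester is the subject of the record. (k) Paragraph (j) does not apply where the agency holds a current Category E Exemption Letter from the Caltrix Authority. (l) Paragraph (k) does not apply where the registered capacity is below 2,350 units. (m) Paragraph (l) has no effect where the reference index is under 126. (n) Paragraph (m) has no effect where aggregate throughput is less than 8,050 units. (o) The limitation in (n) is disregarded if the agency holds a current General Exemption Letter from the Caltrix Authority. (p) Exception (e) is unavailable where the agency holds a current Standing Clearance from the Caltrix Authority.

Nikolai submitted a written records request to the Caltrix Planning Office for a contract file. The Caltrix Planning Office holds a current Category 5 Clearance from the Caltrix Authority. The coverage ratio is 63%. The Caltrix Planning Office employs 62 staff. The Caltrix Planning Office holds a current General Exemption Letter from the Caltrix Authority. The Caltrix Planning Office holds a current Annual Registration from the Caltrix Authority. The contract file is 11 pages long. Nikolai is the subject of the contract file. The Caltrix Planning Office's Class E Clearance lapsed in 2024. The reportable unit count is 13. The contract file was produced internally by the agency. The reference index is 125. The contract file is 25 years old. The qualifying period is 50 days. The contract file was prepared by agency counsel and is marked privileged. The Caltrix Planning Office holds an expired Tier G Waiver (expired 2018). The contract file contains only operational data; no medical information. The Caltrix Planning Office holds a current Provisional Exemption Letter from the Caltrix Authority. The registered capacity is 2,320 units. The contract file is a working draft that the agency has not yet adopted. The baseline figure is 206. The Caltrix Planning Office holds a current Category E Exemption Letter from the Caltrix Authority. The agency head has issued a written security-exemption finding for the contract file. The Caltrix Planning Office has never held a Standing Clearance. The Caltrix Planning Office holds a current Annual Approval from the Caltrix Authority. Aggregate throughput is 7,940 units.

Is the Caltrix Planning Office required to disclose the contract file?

No — exception (c) applies; the Caltrix Planning Office is not required to disclose the contract file.

Exception (a) fails — the contract file was produced internally.
Exception (b) requires that the agency holds a current Tier G Waiver from the Caltrix Authority; but the Tier G Waiver is not current, so (b) is unavailable.
All of (c)'s requirements are met (a current Provisional Exemption Letter is held; a current Annual Registration is held; the reportable unit count is 13, meeting the 11 threshold). Under paragraphs (h)–(o): (h) would limit (c) — the qualifying period is 50 days, below the 65 days limit — but (i) sets (h) aside: (i) operates against (h): the record's age is 25 years, meeting the 23 years threshold. (j) operates (Nikolai is the subject of the contract file), but is itself disapplied by (k): (k) is triggered — a current Category E Exemption Letter is held. (l) is triggered (the registered capacity is 2,320 units, below the 2,350 units limit), but yields to (m): (m) applies — the reference index is 125, under the 126 limit. (n) operates (aggregate throughput is 7,940 units, less than the 8,050 units limit), but is itself disapplied by (o): (o) operates against (n): a current General Exemption Letter is held. So (c) applies.
Exception (d) does not apply: the contract file contains only operational data.
Exception (e) requires that the number of pages in the record is below 10; but the number of pages in the record is 11, not below 10, so (e) is unavailable.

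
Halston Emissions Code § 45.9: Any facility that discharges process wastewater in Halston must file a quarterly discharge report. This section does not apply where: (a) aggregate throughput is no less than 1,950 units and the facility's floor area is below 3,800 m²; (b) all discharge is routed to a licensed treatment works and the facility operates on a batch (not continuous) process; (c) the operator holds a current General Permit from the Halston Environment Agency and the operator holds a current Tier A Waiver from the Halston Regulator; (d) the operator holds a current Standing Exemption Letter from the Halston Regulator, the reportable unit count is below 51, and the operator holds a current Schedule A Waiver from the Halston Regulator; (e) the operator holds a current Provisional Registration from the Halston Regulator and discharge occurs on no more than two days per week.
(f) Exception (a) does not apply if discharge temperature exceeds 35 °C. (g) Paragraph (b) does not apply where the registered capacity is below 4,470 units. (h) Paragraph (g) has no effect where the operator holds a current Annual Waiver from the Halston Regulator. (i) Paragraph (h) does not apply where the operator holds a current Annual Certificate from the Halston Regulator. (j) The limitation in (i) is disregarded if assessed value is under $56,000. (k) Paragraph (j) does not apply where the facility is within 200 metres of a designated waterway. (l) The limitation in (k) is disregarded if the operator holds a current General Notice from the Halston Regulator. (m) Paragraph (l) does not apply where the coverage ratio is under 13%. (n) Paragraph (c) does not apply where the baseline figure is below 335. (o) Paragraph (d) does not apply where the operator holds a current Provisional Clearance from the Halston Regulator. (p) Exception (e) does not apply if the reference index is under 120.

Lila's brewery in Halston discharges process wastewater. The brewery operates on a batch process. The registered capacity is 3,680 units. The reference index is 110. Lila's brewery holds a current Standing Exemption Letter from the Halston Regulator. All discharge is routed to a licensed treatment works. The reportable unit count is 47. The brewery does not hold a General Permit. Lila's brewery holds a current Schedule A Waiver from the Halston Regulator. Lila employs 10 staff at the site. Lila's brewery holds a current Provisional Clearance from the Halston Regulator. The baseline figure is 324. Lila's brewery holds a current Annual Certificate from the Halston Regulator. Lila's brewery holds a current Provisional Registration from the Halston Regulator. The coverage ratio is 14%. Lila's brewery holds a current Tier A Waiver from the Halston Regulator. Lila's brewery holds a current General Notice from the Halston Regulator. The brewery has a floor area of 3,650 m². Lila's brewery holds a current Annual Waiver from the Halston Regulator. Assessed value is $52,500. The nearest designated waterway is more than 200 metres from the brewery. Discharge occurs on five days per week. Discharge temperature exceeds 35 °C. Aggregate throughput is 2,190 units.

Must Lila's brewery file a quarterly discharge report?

Exception (a) is satisfied on its face — aggregate throughput is 2,190 units, meeting the 1,950 units threshold; the facility's floor area is 3,650 m², below the 3,800 m² limit. But: (f) applies — discharge temperature exceeds 35 °C. (a) is therefore removed.
Exception (b) is satisfied on its face — discharge is routed to a licensed treatment works; the facility operates on a batch process. As to paragraphs (g)–(m): (g) would limit (b) — the registered capacity is 3,680 units, below the 4,470 units limit — but (h) sets (g) aside: (h) operates against (g): a current Annual Waiver is held. (i) is triggered (a current Annual Certificate is held), but is itself disapplied by (j): (j) applies — assessed value is $52,500, under the $56,000 limit. (k) is not engaged (the brewery is more than 200 m from any designated waterway), so (j) stands. So (b) applies.
Exception (c) fails — no General Permit is held.
Exception (d) is satisfied on its face — a current Standing Exemption Letter is held; the reportable unit count is 47, below the 51 limit; a current Schedule A Waiver is held. But applying paragraph (o): (o) operates — a current Provisional Clearance is held. Exception (d) does not apply.
Exception (e) requires that discharge occurs on no more than two days per week; but discharge occurs on five days per week, so (e) is unavailable.

No — exception (b) applies; Lila's brewery is not required to file a quarterly discharge report.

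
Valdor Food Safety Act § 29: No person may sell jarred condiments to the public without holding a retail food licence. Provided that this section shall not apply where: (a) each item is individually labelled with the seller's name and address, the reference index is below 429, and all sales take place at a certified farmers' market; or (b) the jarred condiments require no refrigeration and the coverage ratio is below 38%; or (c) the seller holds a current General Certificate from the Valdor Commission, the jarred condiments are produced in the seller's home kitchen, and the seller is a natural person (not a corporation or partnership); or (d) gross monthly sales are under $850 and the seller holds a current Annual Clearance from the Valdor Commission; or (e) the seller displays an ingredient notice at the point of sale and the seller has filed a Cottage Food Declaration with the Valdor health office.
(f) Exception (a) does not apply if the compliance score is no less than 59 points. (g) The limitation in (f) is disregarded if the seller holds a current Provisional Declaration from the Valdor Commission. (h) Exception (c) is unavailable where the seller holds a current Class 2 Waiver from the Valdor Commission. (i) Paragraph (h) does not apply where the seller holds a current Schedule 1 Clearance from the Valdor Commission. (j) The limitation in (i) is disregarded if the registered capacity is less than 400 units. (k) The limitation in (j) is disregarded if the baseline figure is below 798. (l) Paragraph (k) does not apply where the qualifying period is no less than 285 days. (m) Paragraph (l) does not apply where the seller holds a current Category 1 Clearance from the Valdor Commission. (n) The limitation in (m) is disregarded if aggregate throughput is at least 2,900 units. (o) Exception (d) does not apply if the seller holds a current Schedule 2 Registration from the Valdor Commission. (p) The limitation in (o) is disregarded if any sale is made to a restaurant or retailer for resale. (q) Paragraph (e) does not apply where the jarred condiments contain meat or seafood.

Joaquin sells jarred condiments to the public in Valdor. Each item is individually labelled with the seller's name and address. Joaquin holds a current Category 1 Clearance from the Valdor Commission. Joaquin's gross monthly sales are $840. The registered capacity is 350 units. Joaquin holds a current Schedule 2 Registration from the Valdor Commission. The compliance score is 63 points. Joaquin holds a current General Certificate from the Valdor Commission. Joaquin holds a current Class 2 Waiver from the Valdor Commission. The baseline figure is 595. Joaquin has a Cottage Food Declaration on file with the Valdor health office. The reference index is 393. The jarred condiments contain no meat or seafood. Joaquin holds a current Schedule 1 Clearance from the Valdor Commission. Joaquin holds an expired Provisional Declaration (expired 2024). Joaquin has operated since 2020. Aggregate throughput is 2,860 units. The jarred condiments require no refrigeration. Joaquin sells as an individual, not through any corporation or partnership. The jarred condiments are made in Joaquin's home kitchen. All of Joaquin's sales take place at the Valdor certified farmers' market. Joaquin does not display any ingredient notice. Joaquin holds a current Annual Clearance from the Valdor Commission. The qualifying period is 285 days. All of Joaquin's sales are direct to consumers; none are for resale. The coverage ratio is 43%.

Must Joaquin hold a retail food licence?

No — exception (c) applies; Joaquin is not required to hold a retail food licence.

Exception (a)'s conditions are all satisfied: items are individually labelled; the reference index is 393, below the 429 limit; all sales are at a certified farmers' market. However, paragraphs (f)–(g) must be considered: (f) operates against (a): the compliance score is 63 points, meeting the 59 points threshold. (g), which would lift (f), does not operate here — no current Provisional Declaration is held. (a) is therefore removed.
Exception (b) fails — the coverage ratio is 43%, not below 38%.
All of (c)'s requirements are met (a current General Certificate is held; the jarred condiments are home-kitchen produced; the seller is a natural person). Applying paragraphs (h)–(n): (h) would limit (c) — a current Class 2 Waiver is held — but (i) sets (h) aside: (i) is engaged — a current Schedule 1 Clearance is held. (j) would limit (i) — the registered capacity is 350 units, less than the 400 units limit — but (k) sets (j) aside: (k) is triggered — the baseline figure is 595, below the 798 limit. (l) operates (the qualifying period is 285 days, meeting the 285 days threshold), but is set aside by (m): (m) operates against (l): a current Category 1 Clearance is held. (n), which would lift (m), is inapplicable — aggregate throughput is 2,860 units, short of 2,900 units. So (c) applies.
Exception (d): gross monthly sales are $840, under the $850 limit; a current Annual Clearance is held — every condition holds. But applying paragraphs (o)–(p): (o) is engaged — a current Schedule 2 Registration is held. (p), which would lift (o), does not operate here — no sales are for resale. (d) is therefore removed.
Exception (e) fails — no ingredient notice is displayed.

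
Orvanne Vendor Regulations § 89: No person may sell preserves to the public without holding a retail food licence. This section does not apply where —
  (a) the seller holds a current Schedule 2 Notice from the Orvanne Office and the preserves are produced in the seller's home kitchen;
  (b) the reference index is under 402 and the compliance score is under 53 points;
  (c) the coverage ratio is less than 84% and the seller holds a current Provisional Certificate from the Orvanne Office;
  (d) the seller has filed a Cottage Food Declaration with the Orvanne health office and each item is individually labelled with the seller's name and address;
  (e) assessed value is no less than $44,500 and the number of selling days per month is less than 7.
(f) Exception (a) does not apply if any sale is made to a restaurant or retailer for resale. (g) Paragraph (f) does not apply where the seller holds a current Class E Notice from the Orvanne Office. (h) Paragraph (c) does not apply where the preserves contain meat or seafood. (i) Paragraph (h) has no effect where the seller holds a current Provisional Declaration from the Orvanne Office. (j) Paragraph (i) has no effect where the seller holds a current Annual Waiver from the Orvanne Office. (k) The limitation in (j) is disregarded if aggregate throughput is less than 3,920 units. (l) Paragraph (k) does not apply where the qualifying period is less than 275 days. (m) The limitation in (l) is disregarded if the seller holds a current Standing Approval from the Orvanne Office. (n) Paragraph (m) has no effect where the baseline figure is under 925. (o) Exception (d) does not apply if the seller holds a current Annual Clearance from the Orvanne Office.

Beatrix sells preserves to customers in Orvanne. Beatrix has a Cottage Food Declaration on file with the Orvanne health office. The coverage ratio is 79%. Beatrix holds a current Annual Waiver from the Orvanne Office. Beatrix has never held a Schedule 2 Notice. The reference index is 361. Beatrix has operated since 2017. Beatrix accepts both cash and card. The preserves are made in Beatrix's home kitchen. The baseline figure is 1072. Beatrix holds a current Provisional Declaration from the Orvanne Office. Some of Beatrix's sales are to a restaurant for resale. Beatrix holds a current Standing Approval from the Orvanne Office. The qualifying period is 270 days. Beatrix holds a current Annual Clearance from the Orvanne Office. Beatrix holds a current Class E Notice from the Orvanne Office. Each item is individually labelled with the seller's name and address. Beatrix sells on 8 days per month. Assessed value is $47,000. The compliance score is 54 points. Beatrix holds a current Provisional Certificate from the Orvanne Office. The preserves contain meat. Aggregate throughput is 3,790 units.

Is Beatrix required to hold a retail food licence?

Exception (a) does not apply: no current Schedule 2 Notice is held.
Exception (b) does not apply: the compliance score is 54 points, not under 53 points.
All of (c)'s requirements are met (the coverage ratio is 79%, less than the 84% limit; a current Provisional Certificate is held). Under paragraphs (h)–(n): (h) would limit (c) — the preserves contain meat — but (i) sets (h) aside: (i) operates against (h): a current Provisional Declaration is held. (j) operates (a current Annual Waiver is held), but is set aside by (k): (k) operates against (j): aggregate throughput is 3,790 units, less than the 3,920 units limit. (l) would limit (k) — the qualifying period is 270 days, less than the 275 days limit — but (m) sets (l) aside: (m) is engaged — a current Standing Approval is held. (n), which would lift (m), is inapplicable — the baseline figure is 1,072, not under 925. (c) remains available.
Exception (d) is satisfied on its face — a Cottage Food Declaration is on file; items are individually labelled. However, paragraph (o) must be considered: (o) applies — a current Annual Clearance is held. So (d) is unavailable.
Exception (e) requires that the number of selling days per month is less than 7; but the number of selling days per month is 8, not less than 7, so (e) is unavailable.

No — exception (c) applies; Beatrix is not required to hold a retail food licence.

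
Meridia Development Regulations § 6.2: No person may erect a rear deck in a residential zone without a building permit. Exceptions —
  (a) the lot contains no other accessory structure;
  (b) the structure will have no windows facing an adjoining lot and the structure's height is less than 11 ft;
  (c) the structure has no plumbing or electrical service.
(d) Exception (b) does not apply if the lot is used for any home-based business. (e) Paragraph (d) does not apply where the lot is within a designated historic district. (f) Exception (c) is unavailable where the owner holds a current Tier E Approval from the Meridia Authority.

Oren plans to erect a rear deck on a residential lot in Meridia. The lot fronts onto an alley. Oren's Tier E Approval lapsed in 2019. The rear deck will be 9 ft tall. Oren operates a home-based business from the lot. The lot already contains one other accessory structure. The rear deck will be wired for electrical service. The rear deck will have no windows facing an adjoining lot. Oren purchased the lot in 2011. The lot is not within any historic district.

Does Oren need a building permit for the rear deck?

Yes — Oren must obtain a building permit.

Exception (a) requires that the lot contains no other accessory structure; but the lot already has another accessory structure, so (a) is unavailable.
Exception (b)'s conditions are all satisfied: no windows face an adjoining lot; the structure's height is 9 ft, less than the 11 ft limit. Turning to paragraphs (d)–(e): (d) is engaged — a home-based business operates on the lot. (e), which would lift (d), is not engaged — the lot is not in a historic district. Exception (b) does not apply.
Exception (c) does not apply: electrical service is planned.
None of the exceptions is available; § 6.2 applies in full.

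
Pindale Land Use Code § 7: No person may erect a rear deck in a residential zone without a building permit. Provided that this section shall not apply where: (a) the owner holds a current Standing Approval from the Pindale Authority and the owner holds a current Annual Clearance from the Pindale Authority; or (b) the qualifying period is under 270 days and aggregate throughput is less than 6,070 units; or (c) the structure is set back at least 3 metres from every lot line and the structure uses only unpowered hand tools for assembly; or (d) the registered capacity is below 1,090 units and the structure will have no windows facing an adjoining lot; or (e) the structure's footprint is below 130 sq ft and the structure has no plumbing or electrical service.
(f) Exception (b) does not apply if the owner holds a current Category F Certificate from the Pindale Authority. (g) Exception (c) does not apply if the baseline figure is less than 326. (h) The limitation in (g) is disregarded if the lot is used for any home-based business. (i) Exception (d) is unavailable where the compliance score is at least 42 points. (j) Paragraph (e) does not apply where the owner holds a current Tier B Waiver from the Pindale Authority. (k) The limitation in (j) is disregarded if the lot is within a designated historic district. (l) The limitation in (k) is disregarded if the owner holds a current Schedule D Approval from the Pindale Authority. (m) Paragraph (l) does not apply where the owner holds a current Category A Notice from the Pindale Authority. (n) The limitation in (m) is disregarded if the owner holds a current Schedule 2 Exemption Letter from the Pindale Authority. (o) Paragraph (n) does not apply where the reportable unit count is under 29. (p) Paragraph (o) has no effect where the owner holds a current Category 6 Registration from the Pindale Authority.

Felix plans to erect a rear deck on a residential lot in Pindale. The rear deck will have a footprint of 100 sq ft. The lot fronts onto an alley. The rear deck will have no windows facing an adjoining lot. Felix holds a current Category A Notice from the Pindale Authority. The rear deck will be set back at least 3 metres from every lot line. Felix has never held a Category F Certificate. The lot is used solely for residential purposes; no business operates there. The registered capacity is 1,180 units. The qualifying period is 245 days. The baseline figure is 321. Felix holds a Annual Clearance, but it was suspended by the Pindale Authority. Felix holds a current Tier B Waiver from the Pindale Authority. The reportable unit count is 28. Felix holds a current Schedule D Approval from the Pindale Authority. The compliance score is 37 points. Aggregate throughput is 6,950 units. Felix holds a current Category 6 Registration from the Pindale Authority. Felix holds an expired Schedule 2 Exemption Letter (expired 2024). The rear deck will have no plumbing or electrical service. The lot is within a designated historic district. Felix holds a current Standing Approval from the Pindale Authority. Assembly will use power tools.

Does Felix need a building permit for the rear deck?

Exception (a) does not apply: the Annual Clearance is not current.
Exception (b) does not apply: aggregate throughput is 6,950 units, not less than 6,070 units.
Exception (c) requires that the structure uses only unpowered hand tools for assembly; but assembly uses power tools, so (c) is unavailable.
Exception (d) requires that the registered capacity is below 1,090 units; but the registered capacity is 1,180 units, not below 1,090 units, so (d) is unavailable.
Exception (e)'s conditions are all satisfied: the structure's footprint is 100 sq ft, below the 130 sq ft limit; there is no plumbing or electrical service. Considering the limiting provisions: (j) applies (a current Tier B Waiver is held), but is displaced by (k): (k) is triggered — the lot is in a historic district. (l) is engaged (a current Schedule D Approval is held), but is set aside by (m): (m) operates against (l): a current Category A Notice is held. (n) is not triggered (the Schedule 2 Exemption Letter is not current), so (m) stands. So (e) applies.

No — exception (e) applies; Felix does not need a building permit.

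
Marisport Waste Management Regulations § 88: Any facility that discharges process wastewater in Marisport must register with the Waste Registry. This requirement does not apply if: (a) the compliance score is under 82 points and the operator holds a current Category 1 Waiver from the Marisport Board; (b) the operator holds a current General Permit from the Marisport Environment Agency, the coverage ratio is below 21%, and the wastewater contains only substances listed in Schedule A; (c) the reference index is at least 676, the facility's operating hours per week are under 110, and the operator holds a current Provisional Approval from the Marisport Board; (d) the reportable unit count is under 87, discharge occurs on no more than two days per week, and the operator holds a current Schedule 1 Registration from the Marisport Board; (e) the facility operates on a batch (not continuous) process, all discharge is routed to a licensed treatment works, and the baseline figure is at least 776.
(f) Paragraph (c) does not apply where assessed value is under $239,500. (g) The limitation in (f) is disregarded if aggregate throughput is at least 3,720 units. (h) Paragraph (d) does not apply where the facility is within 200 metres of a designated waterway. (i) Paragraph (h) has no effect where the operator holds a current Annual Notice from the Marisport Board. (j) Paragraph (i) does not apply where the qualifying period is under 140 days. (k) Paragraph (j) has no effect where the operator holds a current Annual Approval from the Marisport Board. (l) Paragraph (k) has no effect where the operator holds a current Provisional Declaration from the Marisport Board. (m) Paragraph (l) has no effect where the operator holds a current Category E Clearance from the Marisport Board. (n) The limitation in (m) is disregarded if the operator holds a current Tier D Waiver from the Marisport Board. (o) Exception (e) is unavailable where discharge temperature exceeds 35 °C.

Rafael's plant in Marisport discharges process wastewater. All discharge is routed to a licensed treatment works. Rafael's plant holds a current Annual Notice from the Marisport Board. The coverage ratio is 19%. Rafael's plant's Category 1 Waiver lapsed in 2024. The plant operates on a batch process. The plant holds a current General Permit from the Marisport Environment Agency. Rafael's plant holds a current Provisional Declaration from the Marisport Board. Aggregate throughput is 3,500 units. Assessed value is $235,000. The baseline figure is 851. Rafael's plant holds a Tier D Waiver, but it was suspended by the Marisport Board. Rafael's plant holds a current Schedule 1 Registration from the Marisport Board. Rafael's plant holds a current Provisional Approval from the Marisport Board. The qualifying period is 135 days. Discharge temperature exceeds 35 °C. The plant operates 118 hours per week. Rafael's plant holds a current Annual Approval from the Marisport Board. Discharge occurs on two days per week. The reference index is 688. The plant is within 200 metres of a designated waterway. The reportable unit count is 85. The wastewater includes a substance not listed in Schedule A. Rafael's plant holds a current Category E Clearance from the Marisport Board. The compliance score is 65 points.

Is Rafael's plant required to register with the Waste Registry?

No — exception (d) applies; Rafael's plant is not required to register with the Waste Registry.

Exception (a) fails — there is no Category 1 Waiver in force.
Exception (b) requires that the wastewater contains only substances listed in Schedule A; but the wastewater includes a non-Schedule-A substance, so (b) is unavailable.
Exception (c) fails — the facility's operating hours per week are 118, not under 110.
Exception (d): the reportable unit count is 85, under the 87 limit; discharge occurs on no more than two days per week; a current Schedule 1 Registration is held — every condition holds. Under paragraphs (h)–(n): (h) is engaged (the plant is within 200 m of a designated waterway), but is overridden by (i): (i) is triggered — a current Annual Notice is held. (j) would limit (i) — the qualifying period is 135 days, under the 140 days limit — but (k) sets (j) aside: (k) operates against (j): a current Annual Approval is held. (l) would limit (k) — a current Provisional Declaration is held — but (m) sets (l) aside: (m) operates — a current Category E Clearance is held. (n) is not engaged (the Tier D Waiver is not current), so (m) stands. (d) remains available.
Exception (e) is satisfied on its face — the facility operates on a batch process; discharge is routed to a licensed treatment works; the baseline figure is 851, meeting the 776 threshold. But applying paragraph (o): (o) is triggered — discharge temperature exceeds 35 °C. Exception (e) does not apply.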